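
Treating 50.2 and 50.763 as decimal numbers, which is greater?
50.763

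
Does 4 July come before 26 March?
No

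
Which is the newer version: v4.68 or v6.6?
v6.6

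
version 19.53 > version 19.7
True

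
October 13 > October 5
True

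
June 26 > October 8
False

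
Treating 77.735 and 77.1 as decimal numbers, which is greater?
77.735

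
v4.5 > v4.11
False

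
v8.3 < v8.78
True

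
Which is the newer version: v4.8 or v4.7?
v4.8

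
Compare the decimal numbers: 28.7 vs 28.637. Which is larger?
28.7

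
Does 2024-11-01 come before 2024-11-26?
Yes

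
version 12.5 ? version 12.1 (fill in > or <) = >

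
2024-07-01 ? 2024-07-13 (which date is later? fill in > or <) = <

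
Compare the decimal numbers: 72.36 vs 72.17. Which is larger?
72.36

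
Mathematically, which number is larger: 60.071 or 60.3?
60.3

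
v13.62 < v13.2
False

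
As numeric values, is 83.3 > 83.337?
False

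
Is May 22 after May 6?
Yes. Day 22 comes after day 6 in May — this is a date comparison, not a decimal one (the decimal 5.22 would be smaller than 5.6).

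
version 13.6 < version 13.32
True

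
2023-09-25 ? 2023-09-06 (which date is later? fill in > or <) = >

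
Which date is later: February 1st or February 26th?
February 26th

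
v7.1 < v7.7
True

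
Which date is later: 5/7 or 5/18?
5/18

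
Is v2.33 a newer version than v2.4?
Yes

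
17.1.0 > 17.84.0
False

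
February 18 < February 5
False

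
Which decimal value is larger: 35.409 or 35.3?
35.409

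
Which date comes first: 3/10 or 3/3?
3/3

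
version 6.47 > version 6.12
True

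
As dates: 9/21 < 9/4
False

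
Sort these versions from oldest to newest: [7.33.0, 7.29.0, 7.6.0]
[7.6.0, 7.29.0, 7.33.0]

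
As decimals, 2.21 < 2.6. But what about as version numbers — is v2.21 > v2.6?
True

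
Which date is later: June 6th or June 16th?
June 16th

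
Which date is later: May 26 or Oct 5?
Oct 5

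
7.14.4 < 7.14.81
True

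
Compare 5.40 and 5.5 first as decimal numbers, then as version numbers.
As decimals: 5.40 < 5.5. As versions: v5.40 > v5.5 (minor version 40 > 5).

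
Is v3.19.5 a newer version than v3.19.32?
No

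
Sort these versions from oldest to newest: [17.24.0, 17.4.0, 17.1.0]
[17.1.0, 17.4.0, 17.24.0]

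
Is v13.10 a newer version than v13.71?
No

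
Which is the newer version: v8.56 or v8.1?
v8.56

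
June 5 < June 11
True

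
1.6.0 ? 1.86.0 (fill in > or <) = <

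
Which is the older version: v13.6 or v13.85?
v13.6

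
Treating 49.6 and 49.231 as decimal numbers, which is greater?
49.6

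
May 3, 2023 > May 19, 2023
False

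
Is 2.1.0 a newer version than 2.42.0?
No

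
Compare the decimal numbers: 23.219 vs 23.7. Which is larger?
23.7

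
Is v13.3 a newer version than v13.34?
No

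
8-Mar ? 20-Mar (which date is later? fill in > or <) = <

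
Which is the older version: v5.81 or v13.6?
v5.81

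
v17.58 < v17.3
False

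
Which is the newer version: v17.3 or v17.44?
v17.44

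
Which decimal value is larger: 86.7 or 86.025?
86.7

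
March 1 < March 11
True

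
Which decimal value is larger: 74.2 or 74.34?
74.34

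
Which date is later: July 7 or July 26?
July 26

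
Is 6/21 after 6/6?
Yes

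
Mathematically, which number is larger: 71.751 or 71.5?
71.751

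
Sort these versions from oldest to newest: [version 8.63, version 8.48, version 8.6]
[version 8.6, version 8.48, version 8.63]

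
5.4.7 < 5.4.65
True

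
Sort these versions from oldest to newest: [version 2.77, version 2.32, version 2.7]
[version 2.7, version 2.32, version 2.77]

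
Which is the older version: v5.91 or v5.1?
v5.1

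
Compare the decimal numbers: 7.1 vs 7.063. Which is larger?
7.1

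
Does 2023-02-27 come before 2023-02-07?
No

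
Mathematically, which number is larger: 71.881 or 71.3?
71.881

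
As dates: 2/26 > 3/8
False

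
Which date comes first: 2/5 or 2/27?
2/5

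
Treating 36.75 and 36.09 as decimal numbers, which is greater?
36.75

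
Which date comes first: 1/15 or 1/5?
1/5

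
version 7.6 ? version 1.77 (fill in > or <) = >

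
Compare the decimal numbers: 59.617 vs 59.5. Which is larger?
59.617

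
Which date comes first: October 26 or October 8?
October 8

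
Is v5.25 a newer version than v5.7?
Yes. Version numbers are compared segment by segment as integers, not as decimals: minor version 25 > 7, so v5.25 > v5.7 (even though the decimal 5.25 < 5.7).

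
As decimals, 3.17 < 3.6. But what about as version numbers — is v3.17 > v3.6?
True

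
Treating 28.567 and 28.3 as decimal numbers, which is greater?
28.567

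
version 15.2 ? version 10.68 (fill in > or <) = >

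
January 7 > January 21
False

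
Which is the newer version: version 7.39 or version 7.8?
version 7.39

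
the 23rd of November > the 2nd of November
True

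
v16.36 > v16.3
True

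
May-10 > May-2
True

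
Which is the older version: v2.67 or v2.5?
v2.5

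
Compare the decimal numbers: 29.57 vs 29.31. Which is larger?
29.57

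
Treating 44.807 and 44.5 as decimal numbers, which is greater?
44.807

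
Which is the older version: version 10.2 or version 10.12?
version 10.2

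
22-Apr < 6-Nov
True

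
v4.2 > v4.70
False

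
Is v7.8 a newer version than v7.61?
No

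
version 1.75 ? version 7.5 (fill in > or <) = <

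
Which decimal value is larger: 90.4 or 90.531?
90.531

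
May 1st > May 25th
False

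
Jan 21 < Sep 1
True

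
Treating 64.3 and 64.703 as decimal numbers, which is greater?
64.703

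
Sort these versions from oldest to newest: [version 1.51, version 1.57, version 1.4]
[version 1.4, version 1.51, version 1.57]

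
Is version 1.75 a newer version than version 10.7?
No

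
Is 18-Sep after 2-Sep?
Yes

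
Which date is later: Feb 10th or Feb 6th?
Feb 10th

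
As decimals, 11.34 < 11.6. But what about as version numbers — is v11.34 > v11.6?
True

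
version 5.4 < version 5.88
True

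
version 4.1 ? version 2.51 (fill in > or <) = >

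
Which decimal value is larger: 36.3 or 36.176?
36.3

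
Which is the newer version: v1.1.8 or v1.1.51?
v1.1.51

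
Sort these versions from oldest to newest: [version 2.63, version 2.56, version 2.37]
[version 2.37, version 2.56, version 2.63]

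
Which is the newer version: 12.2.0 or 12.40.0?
12.40.0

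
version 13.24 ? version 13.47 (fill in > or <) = <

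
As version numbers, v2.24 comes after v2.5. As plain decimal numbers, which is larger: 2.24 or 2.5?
2.5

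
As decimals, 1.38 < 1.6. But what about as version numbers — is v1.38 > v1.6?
True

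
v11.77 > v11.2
True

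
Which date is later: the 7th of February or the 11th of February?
the 11th of February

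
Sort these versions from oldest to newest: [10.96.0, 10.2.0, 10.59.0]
[10.2.0, 10.59.0, 10.96.0]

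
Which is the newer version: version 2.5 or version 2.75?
version 2.75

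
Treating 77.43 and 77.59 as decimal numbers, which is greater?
77.59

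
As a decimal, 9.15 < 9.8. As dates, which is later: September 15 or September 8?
September 15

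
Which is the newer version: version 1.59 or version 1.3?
version 1.59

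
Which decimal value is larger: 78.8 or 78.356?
78.8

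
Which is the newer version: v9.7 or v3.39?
v9.7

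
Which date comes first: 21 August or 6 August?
6 August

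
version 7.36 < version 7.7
False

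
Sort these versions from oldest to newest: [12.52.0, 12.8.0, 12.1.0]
[12.1.0, 12.8.0, 12.52.0]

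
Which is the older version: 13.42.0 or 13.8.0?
13.8.0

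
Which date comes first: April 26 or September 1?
April 26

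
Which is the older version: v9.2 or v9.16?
v9.2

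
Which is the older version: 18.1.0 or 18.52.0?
18.1.0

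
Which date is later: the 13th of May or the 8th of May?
the 13th of May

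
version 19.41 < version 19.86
True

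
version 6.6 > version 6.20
False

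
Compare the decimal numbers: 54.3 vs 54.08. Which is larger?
54.3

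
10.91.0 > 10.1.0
True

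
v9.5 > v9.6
False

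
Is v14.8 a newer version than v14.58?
No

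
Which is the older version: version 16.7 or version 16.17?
version 16.7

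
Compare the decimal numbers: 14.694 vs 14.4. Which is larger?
14.694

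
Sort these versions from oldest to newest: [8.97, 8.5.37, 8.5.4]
[8.5.4, 8.5.37, 8.97]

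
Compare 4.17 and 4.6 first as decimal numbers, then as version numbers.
As decimals: 4.17 < 4.6. As versions: v4.17 > v4.6 (minor version 17 > 6).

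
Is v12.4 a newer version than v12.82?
No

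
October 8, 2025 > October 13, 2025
False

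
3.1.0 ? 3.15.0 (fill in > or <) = <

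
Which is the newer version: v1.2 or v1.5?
v1.5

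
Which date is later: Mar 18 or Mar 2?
Mar 18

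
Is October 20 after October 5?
Yes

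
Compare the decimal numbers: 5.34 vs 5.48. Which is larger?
5.48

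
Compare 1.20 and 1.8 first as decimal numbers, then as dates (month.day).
As decimals: 1.20 < 1.8. As dates: 1/20 is later than 1/8 (day 20 > day 8).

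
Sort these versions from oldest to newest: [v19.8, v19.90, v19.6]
[v19.6, v19.8, v19.90]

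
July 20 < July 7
False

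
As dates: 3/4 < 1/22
False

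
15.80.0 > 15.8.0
True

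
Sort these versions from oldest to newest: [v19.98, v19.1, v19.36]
[v19.1, v19.36, v19.98]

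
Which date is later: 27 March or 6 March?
27 March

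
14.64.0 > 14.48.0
True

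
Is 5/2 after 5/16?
No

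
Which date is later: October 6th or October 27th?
October 27th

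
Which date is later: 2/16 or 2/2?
2/16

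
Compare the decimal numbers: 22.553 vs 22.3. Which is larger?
22.553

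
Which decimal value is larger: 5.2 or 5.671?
5.671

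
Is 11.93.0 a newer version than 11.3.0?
Yes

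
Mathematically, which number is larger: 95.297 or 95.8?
95.8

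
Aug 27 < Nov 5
True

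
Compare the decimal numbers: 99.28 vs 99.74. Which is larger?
99.74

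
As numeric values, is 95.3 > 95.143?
True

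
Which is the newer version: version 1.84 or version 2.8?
version 2.8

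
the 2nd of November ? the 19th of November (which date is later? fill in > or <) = <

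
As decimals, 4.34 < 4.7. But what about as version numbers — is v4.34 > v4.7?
True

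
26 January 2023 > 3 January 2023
True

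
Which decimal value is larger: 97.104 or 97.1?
97.104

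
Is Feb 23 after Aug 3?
No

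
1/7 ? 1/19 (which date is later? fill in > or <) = <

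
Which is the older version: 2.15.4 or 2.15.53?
2.15.4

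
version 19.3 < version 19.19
True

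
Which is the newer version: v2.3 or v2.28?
v2.28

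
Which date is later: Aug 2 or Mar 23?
Aug 2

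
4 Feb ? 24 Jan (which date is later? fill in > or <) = >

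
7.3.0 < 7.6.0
True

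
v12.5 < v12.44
True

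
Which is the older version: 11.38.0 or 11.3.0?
11.3.0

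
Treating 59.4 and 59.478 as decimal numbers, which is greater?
59.478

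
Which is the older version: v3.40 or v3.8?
v3.8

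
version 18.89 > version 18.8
True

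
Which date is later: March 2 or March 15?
March 15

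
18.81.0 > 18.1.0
True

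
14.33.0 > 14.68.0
False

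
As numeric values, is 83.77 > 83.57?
True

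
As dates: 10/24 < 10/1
False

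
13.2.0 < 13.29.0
True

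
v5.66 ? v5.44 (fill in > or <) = >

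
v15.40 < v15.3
False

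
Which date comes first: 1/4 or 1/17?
1/4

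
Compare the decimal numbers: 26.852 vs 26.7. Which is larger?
26.852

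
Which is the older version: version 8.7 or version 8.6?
version 8.6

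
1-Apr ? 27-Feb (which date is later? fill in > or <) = >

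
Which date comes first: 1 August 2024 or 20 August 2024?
1 August 2024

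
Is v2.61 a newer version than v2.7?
Yes. Version numbers are compared segment by segment as integers, not as decimals: minor version 61 > 7, so v2.61 > v2.7 (even though the decimal 2.61 < 2.7).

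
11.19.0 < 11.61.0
True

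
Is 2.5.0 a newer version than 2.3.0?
Yes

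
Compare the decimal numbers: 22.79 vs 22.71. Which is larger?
22.79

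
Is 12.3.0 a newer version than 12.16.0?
No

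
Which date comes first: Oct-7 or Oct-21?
Oct-7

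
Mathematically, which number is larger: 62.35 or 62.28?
62.35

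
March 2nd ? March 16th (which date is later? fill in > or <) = <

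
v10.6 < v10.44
True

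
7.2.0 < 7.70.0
True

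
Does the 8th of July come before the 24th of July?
Yes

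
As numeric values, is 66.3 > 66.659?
False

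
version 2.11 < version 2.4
False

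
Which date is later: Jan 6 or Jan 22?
Jan 22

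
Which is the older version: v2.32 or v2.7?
v2.7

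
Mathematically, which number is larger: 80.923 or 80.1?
80.923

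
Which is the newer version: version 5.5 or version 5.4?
version 5.5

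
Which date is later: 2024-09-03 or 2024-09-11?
2024-09-11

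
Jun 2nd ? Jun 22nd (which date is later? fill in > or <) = <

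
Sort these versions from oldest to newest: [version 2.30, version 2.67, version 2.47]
[version 2.30, version 2.47, version 2.67]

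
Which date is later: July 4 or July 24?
July 24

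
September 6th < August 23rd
False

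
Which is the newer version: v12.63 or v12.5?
v12.63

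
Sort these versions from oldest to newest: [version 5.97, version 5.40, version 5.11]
[version 5.11, version 5.40, version 5.97]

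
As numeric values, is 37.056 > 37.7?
False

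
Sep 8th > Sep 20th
False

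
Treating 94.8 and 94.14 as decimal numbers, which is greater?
94.8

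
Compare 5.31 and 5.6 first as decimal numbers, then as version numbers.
As decimals: 5.31 < 5.6. As versions: v5.31 > v5.6 (minor version 31 > 6).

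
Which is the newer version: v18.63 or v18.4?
v18.63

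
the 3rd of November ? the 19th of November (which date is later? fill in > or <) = <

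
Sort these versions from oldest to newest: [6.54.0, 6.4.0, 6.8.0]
[6.4.0, 6.8.0, 6.54.0]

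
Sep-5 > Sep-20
False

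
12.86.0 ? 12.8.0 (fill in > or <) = >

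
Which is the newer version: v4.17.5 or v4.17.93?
v4.17.93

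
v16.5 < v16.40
True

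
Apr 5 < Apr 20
True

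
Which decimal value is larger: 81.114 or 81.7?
81.7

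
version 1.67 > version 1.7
True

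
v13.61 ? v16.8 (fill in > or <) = <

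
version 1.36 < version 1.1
False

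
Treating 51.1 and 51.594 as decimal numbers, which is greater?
51.594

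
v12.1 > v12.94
False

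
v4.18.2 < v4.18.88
True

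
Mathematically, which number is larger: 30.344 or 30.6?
30.6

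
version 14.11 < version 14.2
False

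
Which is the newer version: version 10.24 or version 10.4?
version 10.24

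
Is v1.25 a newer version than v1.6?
Yes. Version numbers are compared segment by segment as integers, not as decimals: minor version 25 > 6, so v1.25 > v1.6 (even though the decimal 1.25 < 1.6).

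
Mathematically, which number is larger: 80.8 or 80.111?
80.8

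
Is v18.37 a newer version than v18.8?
Yes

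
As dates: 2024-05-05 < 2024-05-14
True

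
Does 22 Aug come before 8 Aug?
No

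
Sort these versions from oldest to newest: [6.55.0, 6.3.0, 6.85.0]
[6.3.0, 6.55.0, 6.85.0]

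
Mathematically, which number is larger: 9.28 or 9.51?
9.51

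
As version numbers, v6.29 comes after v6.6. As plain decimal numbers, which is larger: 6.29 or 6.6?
6.6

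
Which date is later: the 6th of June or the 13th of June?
the 13th of June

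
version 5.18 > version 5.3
True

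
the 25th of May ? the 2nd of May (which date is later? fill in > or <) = >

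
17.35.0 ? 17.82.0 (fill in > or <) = <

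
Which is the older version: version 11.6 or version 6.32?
version 6.32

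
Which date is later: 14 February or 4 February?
14 February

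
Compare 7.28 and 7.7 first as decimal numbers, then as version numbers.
As decimals: 7.28 < 7.7. As versions: v7.28 > v7.7 (minor version 28 > 7).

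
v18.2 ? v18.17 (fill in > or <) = <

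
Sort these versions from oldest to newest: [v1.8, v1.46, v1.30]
[v1.8, v1.30, v1.46]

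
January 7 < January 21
True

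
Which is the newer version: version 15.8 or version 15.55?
version 15.55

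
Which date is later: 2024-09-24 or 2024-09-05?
2024-09-24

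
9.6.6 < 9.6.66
True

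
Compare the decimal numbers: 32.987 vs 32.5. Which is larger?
32.987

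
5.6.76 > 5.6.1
True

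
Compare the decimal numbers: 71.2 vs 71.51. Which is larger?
71.51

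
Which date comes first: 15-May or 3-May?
3-May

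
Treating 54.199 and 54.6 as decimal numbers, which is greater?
54.6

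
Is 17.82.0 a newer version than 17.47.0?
Yes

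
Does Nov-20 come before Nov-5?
No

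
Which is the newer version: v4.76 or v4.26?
v4.76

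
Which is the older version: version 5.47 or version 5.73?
version 5.47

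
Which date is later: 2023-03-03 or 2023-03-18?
2023-03-18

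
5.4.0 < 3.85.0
False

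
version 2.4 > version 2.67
False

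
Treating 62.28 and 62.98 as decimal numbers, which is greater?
62.98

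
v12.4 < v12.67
True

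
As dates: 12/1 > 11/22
True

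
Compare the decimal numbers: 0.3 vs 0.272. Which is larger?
0.3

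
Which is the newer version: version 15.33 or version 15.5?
version 15.33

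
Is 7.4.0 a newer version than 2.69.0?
Yes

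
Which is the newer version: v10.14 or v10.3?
v10.14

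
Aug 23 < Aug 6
False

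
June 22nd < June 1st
False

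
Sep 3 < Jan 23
False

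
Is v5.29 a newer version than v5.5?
Yes. Version numbers are compared segment by segment as integers, not as decimals: minor version 29 > 5, so v5.29 > v5.5 (even though the decimal 5.29 < 5.5).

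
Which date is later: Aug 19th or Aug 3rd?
Aug 19th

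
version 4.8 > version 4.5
True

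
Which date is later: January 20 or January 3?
January 20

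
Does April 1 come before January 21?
No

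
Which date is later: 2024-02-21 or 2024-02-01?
2024-02-21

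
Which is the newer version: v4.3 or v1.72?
v4.3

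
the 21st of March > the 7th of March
True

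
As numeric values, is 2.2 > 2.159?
True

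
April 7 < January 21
False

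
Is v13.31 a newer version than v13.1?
Yes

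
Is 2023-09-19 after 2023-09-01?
Yes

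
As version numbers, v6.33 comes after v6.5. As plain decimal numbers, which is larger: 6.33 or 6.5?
6.5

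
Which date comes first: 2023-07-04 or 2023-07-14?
2023-07-04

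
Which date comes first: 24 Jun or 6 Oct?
24 Jun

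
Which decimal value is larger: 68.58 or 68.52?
68.58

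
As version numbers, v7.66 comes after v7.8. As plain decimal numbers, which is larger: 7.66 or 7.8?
7.8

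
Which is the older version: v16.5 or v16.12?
v16.5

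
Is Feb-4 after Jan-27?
Yes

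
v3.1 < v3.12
True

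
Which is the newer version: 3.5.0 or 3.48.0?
3.48.0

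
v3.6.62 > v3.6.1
True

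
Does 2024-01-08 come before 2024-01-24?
Yes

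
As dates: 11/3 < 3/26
False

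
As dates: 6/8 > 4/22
True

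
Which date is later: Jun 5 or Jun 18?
Jun 18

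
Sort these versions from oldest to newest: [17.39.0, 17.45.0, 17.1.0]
[17.1.0, 17.39.0, 17.45.0]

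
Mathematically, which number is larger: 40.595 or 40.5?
40.595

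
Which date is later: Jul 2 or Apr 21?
Jul 2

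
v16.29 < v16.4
False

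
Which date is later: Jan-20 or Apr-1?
Apr-1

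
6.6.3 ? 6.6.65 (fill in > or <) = <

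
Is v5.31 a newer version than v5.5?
Yes. Version numbers are compared segment by segment as integers, not as decimals: minor version 31 > 5, so v5.31 > v5.5 (even though the decimal 5.31 < 5.5).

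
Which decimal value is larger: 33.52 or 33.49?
33.52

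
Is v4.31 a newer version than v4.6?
Yes. Version numbers are compared segment by segment as integers, not as decimals: minor version 31 > 6, so v4.31 > v4.6 (even though the decimal 4.31 < 4.6).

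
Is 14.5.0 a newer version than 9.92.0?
Yes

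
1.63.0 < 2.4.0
True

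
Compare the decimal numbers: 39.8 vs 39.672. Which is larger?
39.8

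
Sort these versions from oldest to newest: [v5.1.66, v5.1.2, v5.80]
[v5.1.2, v5.1.66, v5.80]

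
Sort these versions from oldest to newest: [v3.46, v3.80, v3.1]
[v3.1, v3.46, v3.80]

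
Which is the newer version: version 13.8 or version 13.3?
version 13.8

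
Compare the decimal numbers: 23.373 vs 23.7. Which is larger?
23.7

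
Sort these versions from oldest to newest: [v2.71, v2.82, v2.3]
[v2.3, v2.71, v2.82]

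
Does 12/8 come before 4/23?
No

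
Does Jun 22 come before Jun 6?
No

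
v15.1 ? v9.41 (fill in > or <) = >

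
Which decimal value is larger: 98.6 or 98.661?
98.661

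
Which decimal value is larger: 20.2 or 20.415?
20.415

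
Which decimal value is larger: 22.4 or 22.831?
22.831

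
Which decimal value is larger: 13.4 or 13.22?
13.4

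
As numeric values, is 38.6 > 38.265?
True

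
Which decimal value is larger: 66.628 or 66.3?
66.628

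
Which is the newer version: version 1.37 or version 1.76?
version 1.76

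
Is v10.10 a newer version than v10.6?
Yes. Version numbers are compared segment by segment as integers, not as decimals: minor version 10 > 6, so v10.10 > v10.6 (even though the decimal 10.10 < 10.6).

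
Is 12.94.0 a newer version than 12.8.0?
Yes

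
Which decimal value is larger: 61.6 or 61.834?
61.834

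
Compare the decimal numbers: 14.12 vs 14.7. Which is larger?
14.7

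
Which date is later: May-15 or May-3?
May-15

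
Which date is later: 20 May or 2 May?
20 May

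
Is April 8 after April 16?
No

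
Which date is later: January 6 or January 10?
January 10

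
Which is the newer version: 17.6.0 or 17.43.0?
17.43.0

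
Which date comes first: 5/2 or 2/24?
2/24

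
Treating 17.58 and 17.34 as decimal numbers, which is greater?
17.58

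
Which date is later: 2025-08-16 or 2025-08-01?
2025-08-16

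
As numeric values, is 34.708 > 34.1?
True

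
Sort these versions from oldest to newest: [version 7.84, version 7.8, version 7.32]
[version 7.8, version 7.32, version 7.84]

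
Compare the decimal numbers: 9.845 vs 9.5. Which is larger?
9.845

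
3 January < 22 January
True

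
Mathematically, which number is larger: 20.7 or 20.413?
20.7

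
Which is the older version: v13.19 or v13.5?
v13.5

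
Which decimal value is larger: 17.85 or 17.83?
17.85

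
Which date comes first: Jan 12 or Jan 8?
Jan 8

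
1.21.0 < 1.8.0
False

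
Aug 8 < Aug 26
True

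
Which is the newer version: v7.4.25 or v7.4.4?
v7.4.25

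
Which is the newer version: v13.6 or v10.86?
v13.6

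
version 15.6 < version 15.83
True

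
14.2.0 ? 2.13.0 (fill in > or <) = >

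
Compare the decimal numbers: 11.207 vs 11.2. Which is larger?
11.207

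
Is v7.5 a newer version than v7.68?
No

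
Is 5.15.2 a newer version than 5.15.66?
No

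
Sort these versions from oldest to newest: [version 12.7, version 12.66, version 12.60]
[version 12.7, version 12.60, version 12.66]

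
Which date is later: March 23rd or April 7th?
April 7th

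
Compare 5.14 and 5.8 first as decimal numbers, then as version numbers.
As decimals: 5.14 < 5.8. As versions: v5.14 > v5.8 (minor version 14 > 8).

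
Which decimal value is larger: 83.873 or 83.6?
83.873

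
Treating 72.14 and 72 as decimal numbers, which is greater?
72.14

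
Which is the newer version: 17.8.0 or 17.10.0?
17.10.0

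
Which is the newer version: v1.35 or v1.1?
v1.35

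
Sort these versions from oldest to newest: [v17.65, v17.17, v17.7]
[v17.7, v17.17, v17.65]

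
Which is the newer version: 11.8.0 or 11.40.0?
11.40.0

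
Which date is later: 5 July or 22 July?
22 July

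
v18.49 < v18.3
False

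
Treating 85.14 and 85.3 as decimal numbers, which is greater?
85.3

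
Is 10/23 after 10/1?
Yes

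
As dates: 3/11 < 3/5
False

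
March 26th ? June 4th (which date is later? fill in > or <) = <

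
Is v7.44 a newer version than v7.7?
Yes. Version numbers are compared segment by segment as integers, not as decimals: minor version 44 > 7, so v7.44 > v7.7 (even though the decimal 7.44 < 7.7).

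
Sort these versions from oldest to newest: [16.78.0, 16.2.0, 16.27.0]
[16.2.0, 16.27.0, 16.78.0]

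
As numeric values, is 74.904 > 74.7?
True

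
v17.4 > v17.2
True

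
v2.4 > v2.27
False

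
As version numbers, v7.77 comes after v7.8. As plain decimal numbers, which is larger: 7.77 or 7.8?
7.8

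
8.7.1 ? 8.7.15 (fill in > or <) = <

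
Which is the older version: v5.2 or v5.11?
v5.2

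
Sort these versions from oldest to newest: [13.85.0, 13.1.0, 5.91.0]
[5.91.0, 13.1.0, 13.85.0]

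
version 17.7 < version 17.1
False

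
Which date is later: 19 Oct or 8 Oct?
19 Oct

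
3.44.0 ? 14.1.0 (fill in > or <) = <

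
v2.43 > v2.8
True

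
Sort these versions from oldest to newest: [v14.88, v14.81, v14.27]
[v14.27, v14.81, v14.88]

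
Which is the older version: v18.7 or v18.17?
v18.7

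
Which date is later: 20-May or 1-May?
20-May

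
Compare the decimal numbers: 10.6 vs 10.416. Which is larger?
10.6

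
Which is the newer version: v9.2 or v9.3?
v9.3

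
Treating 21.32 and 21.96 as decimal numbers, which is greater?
21.96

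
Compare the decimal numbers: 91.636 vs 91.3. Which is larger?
91.636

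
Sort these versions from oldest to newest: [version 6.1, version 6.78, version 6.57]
[version 6.1, version 6.57, version 6.78]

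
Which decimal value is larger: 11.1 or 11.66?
11.66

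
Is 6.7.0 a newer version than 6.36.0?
No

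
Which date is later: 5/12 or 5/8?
5/12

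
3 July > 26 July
False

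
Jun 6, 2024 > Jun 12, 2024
False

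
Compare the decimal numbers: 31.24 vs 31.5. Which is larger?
31.5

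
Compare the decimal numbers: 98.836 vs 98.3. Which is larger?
98.836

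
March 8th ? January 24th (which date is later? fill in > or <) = >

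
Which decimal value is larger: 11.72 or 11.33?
11.72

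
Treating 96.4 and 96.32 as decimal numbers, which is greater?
96.4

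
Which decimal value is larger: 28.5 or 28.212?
28.5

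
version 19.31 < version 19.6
False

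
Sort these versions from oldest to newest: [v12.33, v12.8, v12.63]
[v12.8, v12.33, v12.63]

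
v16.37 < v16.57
True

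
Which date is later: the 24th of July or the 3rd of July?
the 24th of July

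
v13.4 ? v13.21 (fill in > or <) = <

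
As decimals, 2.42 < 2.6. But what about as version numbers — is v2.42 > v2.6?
True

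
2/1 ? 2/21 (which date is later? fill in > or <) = <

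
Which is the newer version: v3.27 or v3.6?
v3.27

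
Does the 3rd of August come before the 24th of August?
Yes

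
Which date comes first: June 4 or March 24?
March 24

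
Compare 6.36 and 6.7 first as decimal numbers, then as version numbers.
As decimals: 6.36 < 6.7. As versions: v6.36 > v6.7 (minor version 36 > 7).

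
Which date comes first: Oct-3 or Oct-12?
Oct-3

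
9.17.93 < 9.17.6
False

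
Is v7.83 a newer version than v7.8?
Yes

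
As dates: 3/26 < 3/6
False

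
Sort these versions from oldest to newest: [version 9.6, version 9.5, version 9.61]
[version 9.5, version 9.6, version 9.61]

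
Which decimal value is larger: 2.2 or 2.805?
2.805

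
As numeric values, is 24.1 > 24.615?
False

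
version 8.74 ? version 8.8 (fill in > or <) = >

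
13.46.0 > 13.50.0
False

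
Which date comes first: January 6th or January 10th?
January 6th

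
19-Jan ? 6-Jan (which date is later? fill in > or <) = >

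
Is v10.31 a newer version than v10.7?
Yes. Version numbers are compared segment by segment as integers, not as decimals: minor version 31 > 7, so v10.31 > v10.7 (even though the decimal 10.31 < 10.7).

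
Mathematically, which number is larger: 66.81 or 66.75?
66.81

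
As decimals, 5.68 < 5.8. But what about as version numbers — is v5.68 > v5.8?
True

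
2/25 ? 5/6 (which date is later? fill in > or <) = <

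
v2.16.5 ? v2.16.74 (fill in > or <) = <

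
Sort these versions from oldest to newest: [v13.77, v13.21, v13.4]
[v13.4, v13.21, v13.77]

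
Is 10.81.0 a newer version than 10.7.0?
Yes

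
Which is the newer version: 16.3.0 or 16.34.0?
16.34.0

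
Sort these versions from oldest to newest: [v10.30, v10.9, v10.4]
[v10.4, v10.9, v10.30]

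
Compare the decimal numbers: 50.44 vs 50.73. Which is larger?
50.73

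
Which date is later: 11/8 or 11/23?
11/23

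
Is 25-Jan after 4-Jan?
Yes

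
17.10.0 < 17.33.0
True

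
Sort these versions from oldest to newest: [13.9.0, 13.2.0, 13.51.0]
[13.2.0, 13.9.0, 13.51.0]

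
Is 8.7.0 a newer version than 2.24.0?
Yes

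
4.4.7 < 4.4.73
True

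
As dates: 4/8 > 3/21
True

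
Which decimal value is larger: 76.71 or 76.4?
76.71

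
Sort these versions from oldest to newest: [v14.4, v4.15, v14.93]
[v4.15, v14.4, v14.93]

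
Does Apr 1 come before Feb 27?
No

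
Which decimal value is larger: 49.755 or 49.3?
49.755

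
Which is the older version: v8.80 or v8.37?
v8.37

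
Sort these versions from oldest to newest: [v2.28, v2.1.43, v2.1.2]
[v2.1.2, v2.1.43, v2.28]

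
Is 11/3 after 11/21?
No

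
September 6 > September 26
False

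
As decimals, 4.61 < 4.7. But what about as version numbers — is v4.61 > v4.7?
True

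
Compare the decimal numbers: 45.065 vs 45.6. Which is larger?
45.6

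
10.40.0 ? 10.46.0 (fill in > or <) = <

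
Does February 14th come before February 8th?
No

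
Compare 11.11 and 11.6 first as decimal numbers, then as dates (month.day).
As decimals: 11.11 < 11.6. As dates: 11/11 is later than 11/6 (day 11 > day 6).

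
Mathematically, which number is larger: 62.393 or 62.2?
62.393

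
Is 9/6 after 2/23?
Yes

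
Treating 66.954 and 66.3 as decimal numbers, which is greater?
66.954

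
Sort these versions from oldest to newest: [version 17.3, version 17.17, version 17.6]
[version 17.3, version 17.6, version 17.17]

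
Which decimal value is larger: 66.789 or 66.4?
66.789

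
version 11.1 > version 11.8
False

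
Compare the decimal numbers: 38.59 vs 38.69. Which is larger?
38.69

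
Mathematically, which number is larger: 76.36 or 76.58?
76.58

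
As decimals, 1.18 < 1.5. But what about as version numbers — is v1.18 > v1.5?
True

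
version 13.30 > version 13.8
True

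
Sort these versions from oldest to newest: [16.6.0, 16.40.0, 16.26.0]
[16.6.0, 16.26.0, 16.40.0]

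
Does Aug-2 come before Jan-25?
No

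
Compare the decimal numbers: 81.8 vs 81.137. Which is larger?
81.8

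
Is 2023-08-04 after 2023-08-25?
No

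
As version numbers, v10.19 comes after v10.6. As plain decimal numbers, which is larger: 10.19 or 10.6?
10.6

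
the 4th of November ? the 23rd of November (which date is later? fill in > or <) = <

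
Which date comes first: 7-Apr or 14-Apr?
7-Apr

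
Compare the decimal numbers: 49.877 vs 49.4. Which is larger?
49.877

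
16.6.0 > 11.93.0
True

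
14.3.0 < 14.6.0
True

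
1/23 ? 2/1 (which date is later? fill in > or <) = <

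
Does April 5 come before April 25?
Yes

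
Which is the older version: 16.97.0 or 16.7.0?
16.7.0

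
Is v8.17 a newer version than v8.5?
Yes. Version numbers are compared segment by segment as integers, not as decimals: minor version 17 > 5, so v8.17 > v8.5 (even though the decimal 8.17 < 8.5).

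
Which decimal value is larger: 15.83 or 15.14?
15.83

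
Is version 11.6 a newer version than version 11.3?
Yes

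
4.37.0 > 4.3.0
True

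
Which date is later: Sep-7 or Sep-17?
Sep-17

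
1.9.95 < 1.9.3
False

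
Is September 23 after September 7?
Yes. Day 23 comes after day 7 in September — this is a date comparison, not a decimal one (the decimal 9.23 would be smaller than 9.7).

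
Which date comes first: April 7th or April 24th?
April 7th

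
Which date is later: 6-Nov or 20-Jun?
6-Nov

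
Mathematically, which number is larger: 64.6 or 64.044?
64.6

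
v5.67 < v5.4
False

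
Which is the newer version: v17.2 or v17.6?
v17.6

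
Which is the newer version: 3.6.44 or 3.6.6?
3.6.44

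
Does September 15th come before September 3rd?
No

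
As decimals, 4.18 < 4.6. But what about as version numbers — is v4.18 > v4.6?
True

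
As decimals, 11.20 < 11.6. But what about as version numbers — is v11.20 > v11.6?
True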